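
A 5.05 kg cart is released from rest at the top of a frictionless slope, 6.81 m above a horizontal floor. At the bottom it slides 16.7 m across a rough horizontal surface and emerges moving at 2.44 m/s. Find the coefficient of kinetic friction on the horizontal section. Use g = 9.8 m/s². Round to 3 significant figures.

μ_k = 0.390

Energy at the top = energy at the end + work done against friction:
mgh = ½mv² + μ_k m g d
mgh = 337.03 J; ½mv² = 15.033 J
W_f = 337.03 − 15.033 = 322.0 J
μ_k = W_f/(mg·d) = 322.0/(49.49 × 16.7) = 0.3896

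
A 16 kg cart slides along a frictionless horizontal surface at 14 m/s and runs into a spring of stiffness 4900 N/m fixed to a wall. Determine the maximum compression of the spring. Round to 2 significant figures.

All KE is stored as spring PE at maximum compression: ½mv² = ½kx²
x = v√(m/k) = 14 × √(16/4900) = 0.8000 m

x = 0.80 m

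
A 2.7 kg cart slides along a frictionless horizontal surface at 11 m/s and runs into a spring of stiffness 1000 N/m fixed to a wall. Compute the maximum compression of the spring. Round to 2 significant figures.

All KE is stored as spring PE at maximum compression: ½mv² = ½kx²
x = v√(m/k) = 11 × √(2.7/1000) = 0.5716 m

x = 0.57 m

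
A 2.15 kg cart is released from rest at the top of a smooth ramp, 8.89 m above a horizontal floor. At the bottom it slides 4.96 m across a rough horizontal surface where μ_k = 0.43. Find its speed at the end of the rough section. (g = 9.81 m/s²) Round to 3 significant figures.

Applying the work–energy principle:
mgh = ½mv² + μ_k m g d
W_f = μ_k mg d = (0.43)(2.15)(9.81)(4.96) = 44.98 J
½mv² = mgh − W_f = 187.50 − 44.98 = 142.52 J
v = √(2 × 142.52/2.15) = 11.51 m/s

v = 11.5 m/s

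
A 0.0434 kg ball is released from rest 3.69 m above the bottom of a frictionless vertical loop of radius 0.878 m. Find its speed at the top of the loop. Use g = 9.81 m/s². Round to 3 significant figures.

v = 6.16 m/s

Energy conservation: mgh = ½mv_top² + mg(2r)
v_top² = 2g(h − 2r) = 2(9.81)(3.69 − 1.756) = 37.95
v_top = 6.160 m/s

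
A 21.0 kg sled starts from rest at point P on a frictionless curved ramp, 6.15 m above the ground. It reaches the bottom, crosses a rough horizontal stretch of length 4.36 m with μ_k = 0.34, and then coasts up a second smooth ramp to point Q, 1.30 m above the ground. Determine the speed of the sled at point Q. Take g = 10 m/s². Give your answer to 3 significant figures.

Energy at P: mgh₁ = (21.0)(10)(6.15) = 1291.5 J
Friction loss: W_f = μ_k mg d = 311.3 J
At Q: ½mv² + mgh₂ = mgh₁ − W_f
½mv² = 1291.5 − 311.3 − 273.00 = 707.20 J
v = √(2 × 707.20/21.0) = 8.207 m/s

v = 8.21 m/s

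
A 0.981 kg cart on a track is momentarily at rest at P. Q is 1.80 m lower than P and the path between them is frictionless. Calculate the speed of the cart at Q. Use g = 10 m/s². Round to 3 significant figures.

v = 6.00 m/s

By conservation of mechanical energy, mgh = ½mv²
v = √(2gh) = √(2 × 10 × 1.80) = √36.000 = 6.000 m/s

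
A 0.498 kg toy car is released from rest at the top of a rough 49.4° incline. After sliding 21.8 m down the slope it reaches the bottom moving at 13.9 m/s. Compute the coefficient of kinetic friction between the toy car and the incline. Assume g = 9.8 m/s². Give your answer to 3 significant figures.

Energy balance down the incline: mg L sinθ − ½mv² = μ_k (mg cosθ) L
mgL sinθ = 80.781 J; ½mv² = 48.109 J
W_f = 80.781 − 48.109 = 32.67 J
μ_k = W_f/(mg cosθ · L) = 32.67/(3.176 × 21.8) = 0.4719

μ_k = 0.472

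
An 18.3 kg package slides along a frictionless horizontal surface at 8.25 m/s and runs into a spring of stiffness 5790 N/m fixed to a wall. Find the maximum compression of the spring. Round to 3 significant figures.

x = 0.464 m

Conservation of energy between contact and max compression: ½mv² = ½kx²
x = v√(m/k) = 8.25 × √(18.3/5790) = 0.4638 m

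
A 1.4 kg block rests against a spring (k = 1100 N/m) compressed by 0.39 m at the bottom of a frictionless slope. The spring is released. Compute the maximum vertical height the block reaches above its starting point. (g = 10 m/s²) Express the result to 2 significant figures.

h = 6.0 m

Energy conservation from release to the highest point: ½kx² = mgh
h = kx²/(2mg) = (1100)(0.39)²/(2 × 1.4 × 10) = 5.975 m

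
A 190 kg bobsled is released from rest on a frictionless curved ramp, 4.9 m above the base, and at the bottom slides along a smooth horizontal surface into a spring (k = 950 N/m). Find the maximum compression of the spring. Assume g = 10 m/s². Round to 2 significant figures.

Gravitational PE at the top equals spring PE at max compression: mgh = ½kx²
x = √(2mgh/k) = √(2 × 190 × 10 × 4.9 / 950) = 4.427 m

x = 4.4 m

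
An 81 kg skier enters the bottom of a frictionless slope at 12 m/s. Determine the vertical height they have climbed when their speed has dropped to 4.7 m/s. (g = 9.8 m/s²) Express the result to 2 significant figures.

Conservation of energy: ½mv₁² = ½mv₂² + mgh
h = (v₁² − v₂²)/(2g) = (12² − 4.7²)/(2 × 9.8) = 6.220 m

h = 6.2 m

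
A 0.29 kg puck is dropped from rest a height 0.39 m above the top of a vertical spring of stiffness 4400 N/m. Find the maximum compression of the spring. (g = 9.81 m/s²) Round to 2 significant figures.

x = 0.023 m

Take the reference level at the top of the uncompressed spring. At max compression the puck has fallen H + x and is momentarily at rest:
mg(H + x) = ½kx²
½(4400)x² − (0.29)(9.81)x − (0.29)(9.81)(0.39) = 0
2200x² − 2.845x − 1.110 = 0
x = [2.845 + √(8.093 + 9763.7)]/(2 × 2200) = 0.02311 m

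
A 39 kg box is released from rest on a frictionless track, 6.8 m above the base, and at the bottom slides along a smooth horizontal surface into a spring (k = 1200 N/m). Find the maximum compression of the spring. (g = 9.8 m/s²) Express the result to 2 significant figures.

x = 2.1 m

Energy conservation (no friction) from release to max compression: mgh = ½kx²
x = √(2mgh/k) = √(2 × 39 × 9.8 × 6.8 / 1200) = 2.081 m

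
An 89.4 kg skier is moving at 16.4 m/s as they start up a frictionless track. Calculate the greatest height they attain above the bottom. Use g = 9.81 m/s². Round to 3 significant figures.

By energy conservation, ½mv² = mgh
h = v²/(2g) = 16.4²/(2 × 9.81) = 13.71 m

h = 13.7 m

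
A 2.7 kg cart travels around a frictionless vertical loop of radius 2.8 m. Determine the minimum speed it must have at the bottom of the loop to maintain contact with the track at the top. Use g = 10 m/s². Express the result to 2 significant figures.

v = 12 m/s

At the top: mg = mv_top²/r ⇒ v_top² = gr = 28.00 m²/s²
Energy from bottom to top (height 2r): ½mv_bot² = ½mv_top² + mg(2r)
v_bot² = gr + 4gr = 5gr = 140.0
v_bot = √(5gr) = 11.83 m/s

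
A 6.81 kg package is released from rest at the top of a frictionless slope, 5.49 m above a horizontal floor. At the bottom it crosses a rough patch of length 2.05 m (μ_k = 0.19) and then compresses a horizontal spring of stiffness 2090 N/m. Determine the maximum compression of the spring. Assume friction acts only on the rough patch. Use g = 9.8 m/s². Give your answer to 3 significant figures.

Initial energy: E₁ = mgh = (6.81)(9.8)(5.49) = 366.39 J
Friction removes W_f = μ_k mg d = (0.19)(6.81)(9.8)(2.05) = 25.99 J
Energy reaching the spring: E = 366.39 − 25.99 = 340.40 J
At max compression ½kx² = E ⇒ x = √(2E/k) = √(2 × 340.40/2090) = 0.5707 m

x = 0.571 m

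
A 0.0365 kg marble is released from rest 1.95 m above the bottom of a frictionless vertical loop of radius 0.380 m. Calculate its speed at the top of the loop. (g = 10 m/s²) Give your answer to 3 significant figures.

Energy conservation: mgh = ½mv_top² + mg(2r)
v_top² = 2g(h − 2r) = 2(10)(1.95 − 0.7600) = 23.80
v_top = 4.879 m/s

v = 4.88 m/s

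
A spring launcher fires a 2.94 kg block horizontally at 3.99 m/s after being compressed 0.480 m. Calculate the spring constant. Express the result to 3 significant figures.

Energy stored in the spring equals the launch KE: ½kx² = ½mv²
k = mv²/x² = (2.94)(3.99)²/(0.480)² = 203.1 N/m

k = 203 N/m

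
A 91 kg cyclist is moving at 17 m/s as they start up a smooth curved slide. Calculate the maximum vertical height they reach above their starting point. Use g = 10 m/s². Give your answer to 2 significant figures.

h = 14 m

Setting KE at the bottom equal to PE gained: ½mv² = mgh
h = v²/(2g) = 17²/(2 × 10) = 14.45 m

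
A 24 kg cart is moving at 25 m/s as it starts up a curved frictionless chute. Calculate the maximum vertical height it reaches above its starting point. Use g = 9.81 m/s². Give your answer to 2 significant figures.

h = 32 m

Setting KE at the bottom equal to PE gained: ½mv² = mgh
h = v²/(2g) = 25²/(2 × 9.81) = 31.86 m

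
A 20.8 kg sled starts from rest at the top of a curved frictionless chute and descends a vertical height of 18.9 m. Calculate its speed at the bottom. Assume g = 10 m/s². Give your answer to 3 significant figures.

v = 19.4 m/s

Mechanical energy is conserved (no friction): mgh = ½mv²
v = √(2gh) = √(2 × 10 × 18.9) = √378.00 = 19.44 m/s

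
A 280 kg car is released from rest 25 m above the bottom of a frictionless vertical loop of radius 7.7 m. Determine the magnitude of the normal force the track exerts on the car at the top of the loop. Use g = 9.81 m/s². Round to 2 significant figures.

N = 4100 N

Energy from release to top (height 2r): mgh = ½mv_top² + mg(2r)
v_top² = 2g(h − 2r) = 2(9.81)(25 − 15.40) = 188.35 m²/s²
At the top, both N and weight point toward the centre: N + mg = mv_top²/r
N = m(v_top²/r − g) = 280(188.35/7.7 − 9.81) = 4102 N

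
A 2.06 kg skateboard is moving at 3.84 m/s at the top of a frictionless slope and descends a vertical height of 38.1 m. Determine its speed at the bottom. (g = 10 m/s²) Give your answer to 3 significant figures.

Energy conservation between the two points: ½mv₀² + mgh = ½mv²
v² = v₀² + 2gh = (3.84)² + 2(10)(38.1) = 776.75
v = √776.75 = 27.87 m/s

v = 27.9 m/s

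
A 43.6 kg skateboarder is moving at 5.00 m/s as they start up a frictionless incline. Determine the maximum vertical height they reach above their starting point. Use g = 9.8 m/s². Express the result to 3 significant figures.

Setting KE at the bottom equal to PE gained: ½mv² = mgh
h = v²/(2g) = 5.00²/(2 × 9.8) = 1.276 m

h = 1.28 m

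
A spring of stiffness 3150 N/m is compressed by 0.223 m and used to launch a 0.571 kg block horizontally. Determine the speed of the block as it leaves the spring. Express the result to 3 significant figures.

Spring PE converts entirely to kinetic energy: ½kx² = ½mv²
v = x√(k/m) = 0.223 × √(3150/0.571) = 16.56 m/s

v = 16.6 m/s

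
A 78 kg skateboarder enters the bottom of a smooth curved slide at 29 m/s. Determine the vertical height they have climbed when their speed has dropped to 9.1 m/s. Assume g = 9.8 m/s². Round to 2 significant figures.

Energy balance between the two points: ½mv₁² = ½mv₂² + mgh
h = (v₁² − v₂²)/(2g) = (29² − 9.1²)/(2 × 9.8) = 38.68 m

h = 39 m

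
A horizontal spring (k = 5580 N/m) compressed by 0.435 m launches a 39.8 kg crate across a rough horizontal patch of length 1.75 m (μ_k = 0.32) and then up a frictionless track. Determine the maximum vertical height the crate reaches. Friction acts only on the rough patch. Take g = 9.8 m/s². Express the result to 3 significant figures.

h = 0.794 m

Spring energy: E₀ = ½kx² = ½(5580)(0.435)² = 527.94 J
Friction: W_f = μ_k mg d = (0.32)(39.8)(9.8)(1.75) = 218.4 J
Energy at base of ramp: E = 527.94 − 218.4 = 309.52 J
At max height all remaining energy is PE: mgh = E ⇒ h = E/(mg) = 309.52/(39.8 × 9.8) = 0.7935 m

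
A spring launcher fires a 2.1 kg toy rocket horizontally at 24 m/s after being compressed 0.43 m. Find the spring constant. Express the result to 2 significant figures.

k = 6500 N/m

Spring PE at full compression equals KE at release: ½kx² = ½mv²
k = mv²/x² = (2.1)(24)²/(0.43)² = 6542 N/m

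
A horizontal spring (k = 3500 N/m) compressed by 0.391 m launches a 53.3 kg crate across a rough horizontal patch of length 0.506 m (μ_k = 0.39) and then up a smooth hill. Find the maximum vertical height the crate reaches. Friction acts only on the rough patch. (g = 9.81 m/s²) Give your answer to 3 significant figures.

h = 0.314 m

Spring energy: E₀ = ½kx² = ½(3500)(0.391)² = 267.54 J
Friction: W_f = μ_k mg d = (0.39)(53.3)(9.81)(0.506) = 103.2 J
Energy at base of ramp: E = 267.54 − 103.2 = 164.36 J
At max height all remaining energy is PE: mgh = E ⇒ h = E/(mg) = 164.36/(53.3 × 9.81) = 0.3143 m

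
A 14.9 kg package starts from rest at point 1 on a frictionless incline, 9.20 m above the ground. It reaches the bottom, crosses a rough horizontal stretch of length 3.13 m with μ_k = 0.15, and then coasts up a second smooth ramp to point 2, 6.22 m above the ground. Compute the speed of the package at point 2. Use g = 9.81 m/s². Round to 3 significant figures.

Energy at 1: mgh₁ = (14.9)(9.81)(9.20) = 1344.8 J
Friction loss: W_f = μ_k mg d = 68.63 J
At 2: ½mv² + mgh₂ = mgh₁ − W_f
½mv² = 1344.8 − 68.63 − 909.17 = 366.96 J
v = √(2 × 366.96/14.9) = 7.018 m/s

v = 7.02 m/s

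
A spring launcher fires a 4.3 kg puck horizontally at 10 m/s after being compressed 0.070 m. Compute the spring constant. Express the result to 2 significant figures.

½kx² = ½mv²
k = mv²/x² = (4.3)(10)²/(0.070)² = 87755 N/m

k = 88000 N/m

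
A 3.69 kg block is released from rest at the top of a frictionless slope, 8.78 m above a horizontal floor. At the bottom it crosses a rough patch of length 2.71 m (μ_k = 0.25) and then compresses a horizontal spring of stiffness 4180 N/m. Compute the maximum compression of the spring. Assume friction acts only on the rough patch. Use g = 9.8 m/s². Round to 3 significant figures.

x = 0.374 m

Initial energy: E₁ = mgh = (3.69)(9.8)(8.78) = 317.50 J
Friction removes W_f = μ_k mg d = (0.25)(3.69)(9.8)(2.71) = 24.50 J
Energy reaching the spring: E = 317.50 − 24.50 = 293.00 J
At max compression ½kx² = E ⇒ x = √(2E/k) = √(2 × 293.00/4180) = 0.3744 m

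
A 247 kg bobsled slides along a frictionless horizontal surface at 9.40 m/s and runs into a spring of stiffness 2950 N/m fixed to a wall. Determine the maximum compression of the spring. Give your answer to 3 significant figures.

Conservation of energy between contact and max compression: ½mv² = ½kx²
x = v√(m/k) = 9.40 × √(247/2950) = 2.720 m

x = 2.72 m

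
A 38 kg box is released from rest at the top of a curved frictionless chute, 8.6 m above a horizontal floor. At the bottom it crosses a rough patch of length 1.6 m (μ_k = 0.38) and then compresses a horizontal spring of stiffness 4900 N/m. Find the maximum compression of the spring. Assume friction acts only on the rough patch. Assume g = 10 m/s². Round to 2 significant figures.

Initial energy: E₁ = mgh = (38)(10)(8.6) = 3268.0 J
Friction removes W_f = μ_k mg d = (0.38)(38)(10)(1.6) = 231.0 J
Energy reaching the spring: E = 3268.0 − 231.0 = 3037.0 J
At max compression ½kx² = E ⇒ x = √(2E/k) = √(2 × 3037.0/4900) = 1.113 m

x = 1.1 m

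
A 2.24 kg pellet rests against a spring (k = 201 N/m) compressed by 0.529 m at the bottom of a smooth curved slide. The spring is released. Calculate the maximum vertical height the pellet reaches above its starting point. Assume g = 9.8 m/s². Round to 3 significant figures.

h = 1.28 m

At maximum height the pellet is at rest, so ½kx² = mgh
h = kx²/(2mg) = (201)(0.529)²/(2 × 2.24 × 9.8) = 1.281 m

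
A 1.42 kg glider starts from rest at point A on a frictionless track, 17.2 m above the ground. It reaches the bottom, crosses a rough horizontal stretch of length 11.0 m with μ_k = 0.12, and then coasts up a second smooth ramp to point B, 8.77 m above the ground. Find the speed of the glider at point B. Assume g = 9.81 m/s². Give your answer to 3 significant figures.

v = 11.8 m/s

Energy at A: mgh₁ = (1.42)(9.81)(17.2) = 239.60 J
Friction loss: W_f = μ_k mg d = 18.39 J
At B: ½mv² + mgh₂ = mgh₁ − W_f
½mv² = 239.60 − 18.39 − 122.17 = 99.044 J
v = √(2 × 99.044/1.42) = 11.81 m/s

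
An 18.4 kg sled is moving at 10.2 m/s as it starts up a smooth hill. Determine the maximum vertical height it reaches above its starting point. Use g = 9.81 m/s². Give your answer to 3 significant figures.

Setting KE at the bottom equal to PE gained: ½mv² = mgh
h = v²/(2g) = 10.2²/(2 × 9.81) = 5.303 m

h = 5.30 m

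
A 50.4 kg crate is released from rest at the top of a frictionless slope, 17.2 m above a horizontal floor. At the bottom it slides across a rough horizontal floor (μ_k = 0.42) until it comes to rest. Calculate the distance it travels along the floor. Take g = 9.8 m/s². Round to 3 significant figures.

d = 41.0 m

Energy at the top = energy at the end + work done against friction:
At rest all PE has been dissipated by friction: mgh = μ_k m g d
d = h/μ_k = 17.2/0.42 = 40.95 m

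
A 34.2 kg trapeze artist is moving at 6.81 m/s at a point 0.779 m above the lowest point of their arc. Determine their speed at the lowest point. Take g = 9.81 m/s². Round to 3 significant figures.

Equating total energy at the two states: ½mv₀² + mgh = ½mv²
v² = v₀² + 2gh = (6.81)² + 2(9.81)(0.779) = 61.660
v = √61.660 = 7.852 m/s

v = 7.85 m/s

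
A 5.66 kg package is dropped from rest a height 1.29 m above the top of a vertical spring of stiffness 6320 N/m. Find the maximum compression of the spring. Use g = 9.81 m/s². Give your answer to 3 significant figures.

x = 0.160 m

Take the reference level at the top of the uncompressed spring. At max compression the package has fallen H + x and is momentarily at rest:
mg(H + x) = ½kx²
½(6320)x² − (5.66)(9.81)x − (5.66)(9.81)(1.29) = 0
3160x² − 55.52x − 71.63 = 0
x = [55.52 + √(3083 + 905362)]/(2 × 3160) = 0.1596 m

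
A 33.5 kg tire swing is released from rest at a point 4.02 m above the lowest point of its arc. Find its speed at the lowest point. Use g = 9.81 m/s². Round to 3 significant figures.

Equating total energy at the two states: mgh = ½mv²
v = √(2gh) = √(2 × 9.81 × 4.02) = √78.872 = 8.881 m/s

v = 8.88 m/s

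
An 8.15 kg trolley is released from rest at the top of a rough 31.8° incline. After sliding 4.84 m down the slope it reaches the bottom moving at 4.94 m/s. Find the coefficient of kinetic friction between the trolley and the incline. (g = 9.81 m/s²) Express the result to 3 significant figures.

μ_k = 0.318

Energy balance down the incline: mg L sinθ − ½mv² = μ_k (mg cosθ) L
mgL sinθ = 203.91 J; ½mv² = 99.445 J
W_f = 203.91 − 99.445 = 104.5 J
μ_k = W_f/(mg cosθ · L) = 104.5/(67.95 × 4.84) = 0.3177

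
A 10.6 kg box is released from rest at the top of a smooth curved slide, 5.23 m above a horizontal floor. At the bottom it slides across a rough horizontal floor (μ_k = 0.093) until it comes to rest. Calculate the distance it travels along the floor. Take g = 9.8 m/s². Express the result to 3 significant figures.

d = 56.2 m

Energy bookkeeping (friction removes W_f = μ_k N d):
At rest all PE has been dissipated by friction: mgh = μ_k m g d
d = h/μ_k = 5.23/0.093 = 56.24 m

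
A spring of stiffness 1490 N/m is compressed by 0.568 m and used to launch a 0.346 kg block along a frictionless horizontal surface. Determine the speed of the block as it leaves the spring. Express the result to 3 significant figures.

v = 37.3 m/s

Conservation of energy: ½kx² = ½mv²
v = x√(k/m) = 0.568 × √(1490/0.346) = 37.27 m/s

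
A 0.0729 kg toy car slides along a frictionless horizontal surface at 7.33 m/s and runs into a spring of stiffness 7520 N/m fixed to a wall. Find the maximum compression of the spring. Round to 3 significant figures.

All KE is stored as spring PE at maximum compression: ½mv² = ½kx²
x = v√(m/k) = 7.33 × √(0.0729/7520) = 0.02282 m

x = 0.0228 m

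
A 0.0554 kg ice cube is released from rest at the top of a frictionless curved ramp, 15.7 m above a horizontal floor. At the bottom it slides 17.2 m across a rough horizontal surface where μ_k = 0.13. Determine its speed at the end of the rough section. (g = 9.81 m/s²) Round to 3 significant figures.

v = 16.3 m/s

Energy at the top = energy at the end + work done against friction:
mgh = ½mv² + μ_k m g d
W_f = μ_k mg d = (0.13)(0.0554)(9.81)(17.2) = 1.215 J
½mv² = mgh − W_f = 8.5325 − 1.215 = 7.3173 J
v = √(2 × 7.3173/0.0554) = 16.25 m/s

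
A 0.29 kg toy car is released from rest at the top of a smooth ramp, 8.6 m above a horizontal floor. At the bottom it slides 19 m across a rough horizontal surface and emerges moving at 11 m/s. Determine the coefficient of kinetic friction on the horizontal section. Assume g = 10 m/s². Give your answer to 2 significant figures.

μ_k = 0.13

Energy at the top = energy at the end + work done against friction:
mgh = ½mv² + μ_k m g d
mgh = 24.940 J; ½mv² = 17.545 J
W_f = 24.940 − 17.545 = 7.395 J
μ_k = W_f/(mg·d) = 7.395/(2.900 × 19) = 0.1342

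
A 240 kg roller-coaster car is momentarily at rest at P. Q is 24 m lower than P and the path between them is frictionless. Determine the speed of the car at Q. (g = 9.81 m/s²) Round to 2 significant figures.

v = 22 m/s

Energy conservation between the two points: mgh = ½mv²
v = √(2gh) = √(2 × 9.81 × 24) = √470.88 = 21.70 m/s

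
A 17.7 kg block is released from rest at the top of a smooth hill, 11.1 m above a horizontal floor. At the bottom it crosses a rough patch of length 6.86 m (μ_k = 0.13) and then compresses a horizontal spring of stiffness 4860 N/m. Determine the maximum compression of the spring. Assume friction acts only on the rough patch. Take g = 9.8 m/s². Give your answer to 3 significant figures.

x = 0.854 m

Initial energy: E₁ = mgh = (17.7)(9.8)(11.1) = 1925.4 J
Friction removes W_f = μ_k mg d = (0.13)(17.7)(9.8)(6.86) = 154.7 J
Energy reaching the spring: E = 1925.4 − 154.7 = 1770.7 J
At max compression ½kx² = E ⇒ x = √(2E/k) = √(2 × 1770.7/4860) = 0.8536 m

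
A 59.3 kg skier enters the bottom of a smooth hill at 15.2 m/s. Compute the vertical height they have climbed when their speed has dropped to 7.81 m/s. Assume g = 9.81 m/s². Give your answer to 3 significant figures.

Conservation of energy: ½mv₁² = ½mv₂² + mgh
h = (v₁² − v₂²)/(2g) = (15.2² − 7.81²)/(2 × 9.81) = 8.667 m

h = 8.67 m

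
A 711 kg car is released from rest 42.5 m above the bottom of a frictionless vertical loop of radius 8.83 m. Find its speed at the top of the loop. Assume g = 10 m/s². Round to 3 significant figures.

v = 22.3 m/s

Energy conservation: mgh = ½mv_top² + mg(2r)
v_top² = 2g(h − 2r) = 2(10)(42.5 − 17.66) = 496.8
v_top = 22.29 m/s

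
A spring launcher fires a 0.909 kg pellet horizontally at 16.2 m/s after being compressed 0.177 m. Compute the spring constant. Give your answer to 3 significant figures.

Energy stored in the spring equals the launch KE: ½kx² = ½mv²
k = mv²/x² = (0.909)(16.2)²/(0.177)² = 7615 N/m

k = 7610 N/m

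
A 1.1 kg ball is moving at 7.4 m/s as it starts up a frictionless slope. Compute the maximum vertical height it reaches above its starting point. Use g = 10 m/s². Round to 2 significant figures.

By energy conservation, ½mv² = mgh
h = v²/(2g) = 7.4²/(2 × 10) = 2.738 m

h = 2.7 m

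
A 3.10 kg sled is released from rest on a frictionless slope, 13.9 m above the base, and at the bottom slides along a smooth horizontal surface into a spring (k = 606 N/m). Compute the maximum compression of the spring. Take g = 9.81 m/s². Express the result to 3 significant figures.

Energy conservation (no friction) from release to max compression: mgh = ½kx²
x = √(2mgh/k) = √(2 × 3.10 × 9.81 × 13.9 / 606) = 1.181 m

x = 1.18 m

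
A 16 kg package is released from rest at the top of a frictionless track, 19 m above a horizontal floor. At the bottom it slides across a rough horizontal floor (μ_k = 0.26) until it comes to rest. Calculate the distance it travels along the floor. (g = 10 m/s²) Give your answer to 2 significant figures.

d = 73 m

Energy at the top = energy at the end + work done against friction:
At rest all PE has been dissipated by friction: mgh = μ_k m g d
d = h/μ_k = 19/0.26 = 73.08 m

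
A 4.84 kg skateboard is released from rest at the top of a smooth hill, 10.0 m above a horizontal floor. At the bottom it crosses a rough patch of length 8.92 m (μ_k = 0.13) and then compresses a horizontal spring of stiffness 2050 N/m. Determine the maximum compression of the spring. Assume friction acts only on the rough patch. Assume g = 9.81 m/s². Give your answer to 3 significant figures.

Initial energy: E₁ = mgh = (4.84)(9.81)(10.0) = 474.80 J
Friction removes W_f = μ_k mg d = (0.13)(4.84)(9.81)(8.92) = 55.06 J
Energy reaching the spring: E = 474.80 − 55.06 = 419.75 J
At max compression ½kx² = E ⇒ x = √(2E/k) = √(2 × 419.75/2050) = 0.6399 m

x = 0.640 m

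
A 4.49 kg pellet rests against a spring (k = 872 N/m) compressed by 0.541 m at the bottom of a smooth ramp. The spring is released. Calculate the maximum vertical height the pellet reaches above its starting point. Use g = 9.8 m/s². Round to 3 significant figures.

h = 2.90 m

At maximum height the pellet is at rest, so ½kx² = mgh
h = kx²/(2mg) = (872)(0.541)²/(2 × 4.49 × 9.8) = 2.900 m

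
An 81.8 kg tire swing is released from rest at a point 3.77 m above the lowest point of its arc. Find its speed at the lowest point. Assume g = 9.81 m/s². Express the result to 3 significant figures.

v = 8.60 m/s

Energy conservation between the two points: mgh = ½mv²
v = √(2gh) = √(2 × 9.81 × 3.77) = √73.967 = 8.600 m/s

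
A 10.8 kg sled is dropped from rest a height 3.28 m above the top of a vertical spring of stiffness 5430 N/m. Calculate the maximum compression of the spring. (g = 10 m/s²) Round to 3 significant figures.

x = 0.382 m

Take the reference level at the top of the uncompressed spring. At max compression the sled has fallen H + x and is momentarily at rest:
mg(H + x) = ½kx²
½(5430)x² − (10.8)(10)x − (10.8)(10)(3.28) = 0
2715x² − 108.0x − 354.2 = 0
x = [108.0 + √(11664 + 3.8470e+06)]/(2 × 2715) = 0.3817 m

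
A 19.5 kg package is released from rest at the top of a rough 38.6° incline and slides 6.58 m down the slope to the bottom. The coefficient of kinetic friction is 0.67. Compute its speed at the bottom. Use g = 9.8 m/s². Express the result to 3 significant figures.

Energy: mgh = ½mv² + W_f, with h = L sinθ and W_f = μ_k (mg cosθ) L
mgh = mgL sinθ = (19.5)(9.8)(6.58)sin38.6° = 784.49 J
W_f = μ_k mg cosθ · L = (0.67)(19.5)(9.8)cos38.6°·6.58 = 658.4 J
½mv² = 784.49 − 658.4 = 126.07 J
v = √(2 × 126.07/19.5) = 3.596 m/s

v = 3.60 m/s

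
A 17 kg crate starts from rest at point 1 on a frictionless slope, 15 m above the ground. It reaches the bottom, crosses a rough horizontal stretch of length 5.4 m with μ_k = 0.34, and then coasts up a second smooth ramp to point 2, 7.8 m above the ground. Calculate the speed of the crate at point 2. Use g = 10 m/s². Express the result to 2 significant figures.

Energy at 1: mgh₁ = (17)(10)(15) = 2550.0 J
Friction loss: W_f = μ_k mg d = 312.1 J
At 2: ½mv² + mgh₂ = mgh₁ − W_f
½mv² = 2550.0 − 312.1 − 1326.0 = 911.88 J
v = √(2 × 911.88/17) = 10.36 m/s

v = 10 m/s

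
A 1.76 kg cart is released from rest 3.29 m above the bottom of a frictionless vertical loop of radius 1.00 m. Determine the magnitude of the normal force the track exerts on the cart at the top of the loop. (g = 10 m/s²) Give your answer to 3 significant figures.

N = 27.8 N

Energy from release to top (height 2r): mgh = ½mv_top² + mg(2r)
v_top² = 2g(h − 2r) = 2(10)(3.29 − 2.000) = 25.800 m²/s²
At the top, both N and weight point toward the centre: N + mg = mv_top²/r
N = m(v_top²/r − g) = 1.76(25.800/1.00 − 10) = 27.81 N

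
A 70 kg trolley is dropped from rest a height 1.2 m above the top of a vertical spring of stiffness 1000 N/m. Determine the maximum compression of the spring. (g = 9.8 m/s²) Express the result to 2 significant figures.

Let x be the compression. The total drop is H + x, and the trolley is instantaneously at rest at max compression, so energy conservation gives:
mg(H + x) = ½kx²
½(1000)x² − (70)(9.8)x − (70)(9.8)(1.2) = 0
500.0x² − 686.0x − 823.2 = 0
x = [686.0 + √(470596 + 1.6464e+06)]/(2 × 500.0) = 2.141 m

x = 2.1 m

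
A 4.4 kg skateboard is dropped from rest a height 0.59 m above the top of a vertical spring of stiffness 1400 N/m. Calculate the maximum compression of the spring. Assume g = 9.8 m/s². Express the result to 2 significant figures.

x = 0.22 m

Measuring PE from the top of the relaxed spring, at max compression the skateboard has dropped H + x with zero KE, so:
mg(H + x) = ½kx²
½(1400)x² − (4.4)(9.8)x − (4.4)(9.8)(0.59) = 0
700.0x² − 43.12x − 25.44 = 0
x = [43.12 + √(1859 + 71234)]/(2 × 700.0) = 0.2239 m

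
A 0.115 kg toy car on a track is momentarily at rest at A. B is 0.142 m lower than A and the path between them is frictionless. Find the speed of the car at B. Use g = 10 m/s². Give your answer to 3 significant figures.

v = 1.69 m/s

Energy conservation between the two points: mgh = ½mv²
v = √(2gh) = √(2 × 10 × 0.142) = √2.8400 = 1.685 m/s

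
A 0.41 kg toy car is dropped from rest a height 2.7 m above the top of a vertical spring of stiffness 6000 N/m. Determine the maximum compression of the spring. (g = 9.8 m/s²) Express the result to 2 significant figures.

Take the reference level at the top of the uncompressed spring. At max compression the car has fallen H + x and is momentarily at rest:
mg(H + x) = ½kx²
½(6000)x² − (0.41)(9.8)x − (0.41)(9.8)(2.7) = 0
3000x² − 4.018x − 10.85 = 0
x = [4.018 + √(16.14 + 130183)]/(2 × 3000) = 0.06081 m

x = 0.061 m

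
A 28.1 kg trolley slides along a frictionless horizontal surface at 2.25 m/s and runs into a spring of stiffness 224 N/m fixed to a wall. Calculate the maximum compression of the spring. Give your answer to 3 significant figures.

x = 0.797 m

Conservation of energy between contact and max compression: ½mv² = ½kx²
x = v√(m/k) = 2.25 × √(28.1/224) = 0.7969 m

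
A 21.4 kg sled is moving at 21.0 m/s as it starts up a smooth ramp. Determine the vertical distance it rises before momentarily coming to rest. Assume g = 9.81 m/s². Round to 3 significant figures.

h = 22.5 m

Setting KE at the bottom equal to PE gained: ½mv² = mgh
h = v²/(2g) = 21.0²/(2 × 9.81) = 22.48 m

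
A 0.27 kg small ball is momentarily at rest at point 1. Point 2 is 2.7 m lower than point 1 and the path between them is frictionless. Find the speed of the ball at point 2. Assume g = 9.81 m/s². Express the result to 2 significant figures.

v = 7.3 m/s

Equating total energy at the two states: mgh = ½mv²
The mass cancels from both sides.
v = √(2gh) = √(2 × 9.81 × 2.7) = √52.974 = 7.278 m/s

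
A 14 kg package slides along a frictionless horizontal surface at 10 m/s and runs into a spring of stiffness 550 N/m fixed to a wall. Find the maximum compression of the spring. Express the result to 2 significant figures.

All KE is stored as spring PE at maximum compression: ½mv² = ½kx²
x = v√(m/k) = 10 × √(14/550) = 1.595 m

x = 1.6 m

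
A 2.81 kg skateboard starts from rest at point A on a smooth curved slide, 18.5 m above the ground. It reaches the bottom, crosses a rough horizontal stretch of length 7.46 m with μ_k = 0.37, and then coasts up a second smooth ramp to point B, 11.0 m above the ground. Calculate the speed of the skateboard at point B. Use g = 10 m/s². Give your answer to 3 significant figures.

Energy at A: mgh₁ = (2.81)(10)(18.5) = 519.85 J
Friction loss: W_f = μ_k mg d = 77.56 J
At B: ½mv² + mgh₂ = mgh₁ − W_f
½mv² = 519.85 − 77.56 − 309.10 = 133.19 J
v = √(2 × 133.19/2.81) = 9.736 m/s

v = 9.74 m/s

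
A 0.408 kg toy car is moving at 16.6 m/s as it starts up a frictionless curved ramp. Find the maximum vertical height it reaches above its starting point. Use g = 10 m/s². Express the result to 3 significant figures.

By energy conservation, ½mv² = mgh
h = v²/(2g) = 16.6²/(2 × 10) = 13.78 m

h = 13.8 m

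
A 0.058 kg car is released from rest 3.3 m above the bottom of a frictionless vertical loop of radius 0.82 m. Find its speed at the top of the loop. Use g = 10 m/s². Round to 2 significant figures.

v = 5.8 m/s

Energy conservation: mgh = ½mv_top² + mg(2r)
v_top² = 2g(h − 2r) = 2(10)(3.3 − 1.640) = 33.20
v_top = 5.762 m/s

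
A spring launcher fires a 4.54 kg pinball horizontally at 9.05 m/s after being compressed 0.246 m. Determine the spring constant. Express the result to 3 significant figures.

Energy stored in the spring equals the launch KE: ½kx² = ½mv²
k = mv²/x² = (4.54)(9.05)²/(0.246)² = 6144 N/m

k = 6140 N/m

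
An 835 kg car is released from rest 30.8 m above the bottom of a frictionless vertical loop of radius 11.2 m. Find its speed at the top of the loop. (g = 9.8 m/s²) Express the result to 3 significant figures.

Energy conservation: mgh = ½mv_top² + mg(2r)
v_top² = 2g(h − 2r) = 2(9.8)(30.8 − 22.40) = 164.6
v_top = 12.83 m/s

v = 12.8 m/s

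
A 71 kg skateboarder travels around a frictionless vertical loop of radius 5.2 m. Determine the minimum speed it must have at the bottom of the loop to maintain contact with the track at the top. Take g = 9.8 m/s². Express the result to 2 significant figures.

v = 16 m/s

At the top: mg = mv_top²/r ⇒ v_top² = gr = 50.96 m²/s²
Energy from bottom to top (height 2r): ½mv_bot² = ½mv_top² + mg(2r)
v_bot² = gr + 4gr = 5gr = 254.8
v_bot = √(5gr) = 15.96 m/s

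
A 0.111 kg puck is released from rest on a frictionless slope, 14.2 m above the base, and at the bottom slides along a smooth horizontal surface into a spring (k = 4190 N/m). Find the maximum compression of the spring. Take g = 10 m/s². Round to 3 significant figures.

x = 0.0867 m

Gravitational PE at the top equals spring PE at max compression: mgh = ½kx²
x = √(2mgh/k) = √(2 × 0.111 × 10 × 14.2 / 4190) = 0.08674 m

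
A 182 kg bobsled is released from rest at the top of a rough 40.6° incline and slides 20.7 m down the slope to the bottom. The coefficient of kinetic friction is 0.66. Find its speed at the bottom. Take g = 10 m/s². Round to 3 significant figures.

v = 7.87 m/s

Taking the bottom as reference, mgh = ½mv² + μ_k N L with h = L sinθ, N = mg cosθ:
mgh = mgL sinθ = (182)(10)(20.7)sin40.6° = 24517 J
W_f = μ_k mg cosθ · L = (0.66)(182)(10)cos40.6°·20.7 = 18879 J
½mv² = 24517 − 18879 = 5638.1 J
v = √(2 × 5638.1/182) = 7.871 m/s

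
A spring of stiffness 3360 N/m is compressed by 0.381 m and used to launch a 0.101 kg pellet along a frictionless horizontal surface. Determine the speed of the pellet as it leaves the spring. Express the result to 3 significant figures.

v = 69.5 m/s

Spring PE converts entirely to kinetic energy: ½kx² = ½mv²
v = x√(k/m) = 0.381 × √(3360/0.101) = 69.49 m/s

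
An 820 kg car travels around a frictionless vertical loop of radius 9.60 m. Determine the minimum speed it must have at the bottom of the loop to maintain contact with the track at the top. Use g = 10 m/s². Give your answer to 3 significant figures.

v = 21.9 m/s

At the top: mg = mv_top²/r ⇒ v_top² = gr = 96.00 m²/s²
Energy from bottom to top (height 2r): ½mv_bot² = ½mv_top² + mg(2r)
v_bot² = gr + 4gr = 5gr = 480.0
v_bot = √(5gr) = 21.91 m/s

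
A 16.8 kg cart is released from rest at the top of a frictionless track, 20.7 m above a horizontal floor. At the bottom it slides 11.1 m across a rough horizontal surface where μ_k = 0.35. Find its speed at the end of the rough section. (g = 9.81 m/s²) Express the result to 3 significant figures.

v = 18.2 m/s

Energy bookkeeping (friction removes W_f = μ_k N d):
mgh = ½mv² + μ_k m g d
W_f = μ_k mg d = (0.35)(16.8)(9.81)(11.1) = 640.3 J
½mv² = mgh − W_f = 3411.5 − 640.3 = 2771.2 J
v = √(2 × 2771.2/16.8) = 18.16 m/s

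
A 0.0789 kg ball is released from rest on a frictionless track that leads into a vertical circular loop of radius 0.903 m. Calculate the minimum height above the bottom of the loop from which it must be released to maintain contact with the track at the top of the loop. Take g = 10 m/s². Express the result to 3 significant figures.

At the top, for minimum speed gravity alone supplies the centripetal force: mg = mv_top²/r ⇒ v_top² = gr = 9.030 m²/s²
Energy conservation from release height h to the top (height 2r): mgh = ½mv_top² + mg(2r)
h = v_top²/(2g) + 2r = r/2 + 2r = 5r/2 = 2.258 m

h = 2.26 m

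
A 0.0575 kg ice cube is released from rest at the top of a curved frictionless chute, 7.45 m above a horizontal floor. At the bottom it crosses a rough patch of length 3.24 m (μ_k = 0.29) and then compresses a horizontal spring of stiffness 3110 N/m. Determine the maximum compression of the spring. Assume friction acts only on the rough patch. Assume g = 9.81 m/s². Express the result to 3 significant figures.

x = 0.0486 m

Initial energy: E₁ = mgh = (0.0575)(9.81)(7.45) = 4.2024 J
Friction removes W_f = μ_k mg d = (0.29)(0.0575)(9.81)(3.24) = 0.5300 J
Energy reaching the spring: E = 4.2024 − 0.5300 = 3.6724 J
At max compression ½kx² = E ⇒ x = √(2E/k) = √(2 × 3.6724/3110) = 0.04860 m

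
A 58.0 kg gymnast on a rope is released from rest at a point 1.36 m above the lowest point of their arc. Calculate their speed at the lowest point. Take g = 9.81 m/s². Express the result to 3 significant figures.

Energy conservation between the two points: mgh = ½mv²
v = √(2gh) = √(2 × 9.81 × 1.36) = √26.683 = 5.166 m/s

v = 5.17 m/s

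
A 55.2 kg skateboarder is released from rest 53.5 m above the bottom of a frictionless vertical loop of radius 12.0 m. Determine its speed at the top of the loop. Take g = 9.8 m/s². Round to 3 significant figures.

Energy conservation: mgh = ½mv_top² + mg(2r)
v_top² = 2g(h − 2r) = 2(9.8)(53.5 − 24.00) = 578.2
v_top = 24.05 m/s

v = 24.0 m/s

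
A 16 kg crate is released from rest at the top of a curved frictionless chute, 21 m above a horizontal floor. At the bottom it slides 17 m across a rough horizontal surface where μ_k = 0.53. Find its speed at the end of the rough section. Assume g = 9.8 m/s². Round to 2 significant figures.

v = 15 m/s

Energy at the top = energy at the end + work done against friction:
mgh = ½mv² + μ_k m g d
W_f = μ_k mg d = (0.53)(16)(9.8)(17) = 1413 J
½mv² = mgh − W_f = 3292.8 − 1413 = 1880.0 J
v = √(2 × 1880.0/16) = 15.33 m/s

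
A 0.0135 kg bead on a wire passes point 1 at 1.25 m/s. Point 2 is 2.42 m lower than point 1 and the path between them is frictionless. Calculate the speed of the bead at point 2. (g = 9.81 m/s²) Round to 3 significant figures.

Mechanical energy is conserved (no friction): ½mv₀² + mgh = ½mv²
v² = v₀² + 2gh = (1.25)² + 2(9.81)(2.42) = 49.043
v = √49.043 = 7.003 m/s

v = 7.00 m/s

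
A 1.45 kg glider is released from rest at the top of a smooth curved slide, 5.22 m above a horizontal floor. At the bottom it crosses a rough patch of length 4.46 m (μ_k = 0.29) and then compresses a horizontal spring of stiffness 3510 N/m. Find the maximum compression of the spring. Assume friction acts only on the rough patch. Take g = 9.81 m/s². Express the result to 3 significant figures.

x = 0.178 m

Initial energy: E₁ = mgh = (1.45)(9.81)(5.22) = 74.252 J
Friction removes W_f = μ_k mg d = (0.29)(1.45)(9.81)(4.46) = 18.40 J
Energy reaching the spring: E = 74.252 − 18.40 = 55.854 J
At max compression ½kx² = E ⇒ x = √(2E/k) = √(2 × 55.854/3510) = 0.1784 m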